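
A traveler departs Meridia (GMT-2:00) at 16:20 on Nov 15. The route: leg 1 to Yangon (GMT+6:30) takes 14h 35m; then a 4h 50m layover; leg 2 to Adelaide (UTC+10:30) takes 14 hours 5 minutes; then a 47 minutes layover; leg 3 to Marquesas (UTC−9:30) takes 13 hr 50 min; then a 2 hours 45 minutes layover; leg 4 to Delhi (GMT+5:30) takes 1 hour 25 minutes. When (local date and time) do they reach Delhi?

04:07 on November 18

Convert departure to UTC: 16:20 + 2:00 = 18:20 UTC on Nov 15.
Add 14 hours and 35 minutes leg 1 → 08:55 UTC (Nov 16).
Add 4 hours 50 minutes layover in Yangon → 13:45 UTC.
Add 14 hours and 5 minutes leg 2 → 03:50 UTC (Nov 17).
Add 47 minutes layover in Adelaide → 04:37 UTC.
Add 13 hours 50 minutes leg 3 → 18:27 UTC.
Add 2 hours 45 minutes layover in Marquesas → 21:12 UTC.
Add 1 hour 25 minutes leg 4 → 22:37 UTC.
Delhi is UTC+5:30, so local arrival = 22:37 + 5:30 = 04:07 on Nov 18.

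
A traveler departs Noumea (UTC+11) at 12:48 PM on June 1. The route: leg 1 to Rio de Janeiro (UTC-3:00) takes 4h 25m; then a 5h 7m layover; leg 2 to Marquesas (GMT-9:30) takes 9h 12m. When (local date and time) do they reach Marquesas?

11:02 AM on Jun 1

Convert departure to UTC: 12:48 PM − 11:00 = 1:48 AM UTC on Jun 1.
Add 4 hours and 25 minutes leg 1 → 6:13 AM UTC.
Add 5 hours and 7 minutes layover in Rio de Janeiro → 11:20 AM UTC.
Add 9 hours and 12 minutes leg 2 → 8:32 PM UTC.
Marquesas is UTC−9:30, so local arrival = 8:32 PM − 9:30 = 11:02 AM on Jun 1.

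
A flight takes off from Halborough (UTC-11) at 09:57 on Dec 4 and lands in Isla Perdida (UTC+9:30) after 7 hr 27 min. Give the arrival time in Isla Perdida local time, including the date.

13:54 on Dec 5

Convert departure to UTC: 09:57 + 11:00 = 20:57 UTC on Dec 4.
Add 7 hours 27 minutes travel time → 04:24 UTC (Dec 5).
Isla Perdida is UTC+9:30, so local arrival = 04:24 + 9:30 = 13:54 on Dec 5.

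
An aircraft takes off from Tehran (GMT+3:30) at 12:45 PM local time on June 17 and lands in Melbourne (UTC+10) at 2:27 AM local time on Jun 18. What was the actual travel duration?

Departure in UTC: 12:45 PM − 3:30 = 9:15 AM on Jun 17.
Arrival in UTC: 2:27 AM − 10:00 = 4:27 PM on Jun 17.
Elapsed = 4:27 PM − 9:15 AM = 7 hours 12 minutes.

7 hours 12 minutes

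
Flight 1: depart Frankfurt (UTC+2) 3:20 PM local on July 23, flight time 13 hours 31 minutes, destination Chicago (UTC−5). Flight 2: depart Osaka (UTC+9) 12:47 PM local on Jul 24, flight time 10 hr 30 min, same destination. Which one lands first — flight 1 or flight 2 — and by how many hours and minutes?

the first, by 11 hours 26 minutes

Flight 1 in UTC: 3:20 PM − 2:00 = 1:20 PM on Jul 23.
+13 hours and 31 minutes → arrive 2:51 AM UTC on Jul 24.
Flight 2 in UTC: 12:47 PM − 9:00 = 3:47 AM on Jul 24.
+10 hours 30 minutes → arrive 2:17 PM UTC on Jul 24.
Flight 1 lands earlier by 11 hours 26 minutes.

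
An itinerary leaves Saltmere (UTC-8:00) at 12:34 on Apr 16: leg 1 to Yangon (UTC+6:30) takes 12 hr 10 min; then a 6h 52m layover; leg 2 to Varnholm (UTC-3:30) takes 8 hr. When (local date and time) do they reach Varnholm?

Convert departure to UTC: 12:34 + 8:00 = 20:34 UTC on Apr 16.
Add 12 hours and 10 minutes leg 1 → 08:44 UTC (Apr 17).
Add 6 hours and 52 minutes layover in Yangon → 15:36 UTC.
Add 8 hours leg 2 → 23:36 UTC.
Varnholm is UTC−3:30, so local arrival = 23:36 − 3:30 = 20:06 on Apr 17.

20:06 on April 17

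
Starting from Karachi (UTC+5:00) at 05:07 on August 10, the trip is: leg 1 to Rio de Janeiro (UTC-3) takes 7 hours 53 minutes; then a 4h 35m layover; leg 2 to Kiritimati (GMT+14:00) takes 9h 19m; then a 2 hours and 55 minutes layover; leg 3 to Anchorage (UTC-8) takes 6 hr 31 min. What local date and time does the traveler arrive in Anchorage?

23:20 on August 10

Convert departure to UTC: 05:07 − 5:00 = 00:07 UTC on Aug 10.
Add 7 hours 53 minutes leg 1 → 08:00 UTC.
Add 4 hours 35 minutes layover in Rio de Janeiro → 12:35 UTC.
Add 9 hours 19 minutes leg 2 → 21:54 UTC.
Add 2 hours and 55 minutes layover in Kiritimati → 00:49 UTC (Aug 11).
Add 6 hours 31 minutes leg 3 → 07:20 UTC.
Anchorage is UTC−8:00, so local arrival = 07:20 − 8:00 = 23:20 on Aug 10.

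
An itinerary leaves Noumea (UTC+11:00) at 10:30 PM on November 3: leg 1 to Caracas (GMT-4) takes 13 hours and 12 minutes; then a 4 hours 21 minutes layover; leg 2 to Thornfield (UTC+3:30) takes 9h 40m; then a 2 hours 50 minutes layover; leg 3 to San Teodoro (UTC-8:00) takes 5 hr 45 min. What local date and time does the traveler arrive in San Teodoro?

3:18 PM on November 4

Convert departure to UTC: 10:30 PM − 11:00 = 11:30 AM UTC on Nov 3.
Add 13 hours 12 minutes leg 1 → 12:42 AM UTC (Nov 4).
Add 4 hours 21 minutes layover in Caracas → 5:03 AM UTC.
Add 9 hours 40 minutes leg 2 → 2:43 PM UTC.
Add 2 hours and 50 minutes layover in Thornfield → 5:33 PM UTC.
Add 5 hours 45 minutes leg 3 → 11:18 PM UTC.
San Teodoro is UTC−8:00, so local arrival = 11:18 PM − 8:00 = 3:18 PM on Nov 4.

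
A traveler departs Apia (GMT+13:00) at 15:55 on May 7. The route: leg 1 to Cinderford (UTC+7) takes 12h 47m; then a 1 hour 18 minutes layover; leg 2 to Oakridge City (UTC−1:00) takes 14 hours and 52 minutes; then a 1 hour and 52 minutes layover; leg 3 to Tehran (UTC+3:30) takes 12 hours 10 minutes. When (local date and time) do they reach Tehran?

Convert departure to UTC: 15:55 − 13:00 = 02:55 UTC on May 7.
Add 12 hours 47 minutes leg 1 → 15:42 UTC.
Add 1 hour and 18 minutes layover in Cinderford → 17:00 UTC.
Add 14 hours 52 minutes leg 2 → 07:52 UTC (May 8).
Add 1 hour 52 minutes layover in Oakridge City → 09:44 UTC.
Add 12 hours and 10 minutes leg 3 → 21:54 UTC.
Tehran is UTC+3:30, so local arrival = 21:54 + 3:30 = 01:24 on May 9.

01:24 on May 9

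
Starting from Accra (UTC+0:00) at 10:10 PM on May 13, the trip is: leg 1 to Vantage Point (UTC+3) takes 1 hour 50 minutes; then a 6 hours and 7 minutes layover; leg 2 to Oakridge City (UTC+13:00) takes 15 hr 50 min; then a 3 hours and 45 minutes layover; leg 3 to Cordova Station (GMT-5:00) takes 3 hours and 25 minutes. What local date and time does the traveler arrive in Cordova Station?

12:07 AM on May 15

Accra is at UTC+0, so departure is already 10:10 PM UTC on May 13.
Add 1 hour 50 minutes leg 1 → 12:00 AM UTC (May 14).
Add 6 hours 7 minutes layover in Vantage Point → 6:07 AM UTC.
Add 15 hours and 50 minutes leg 2 → 9:57 PM UTC.
Add 3 hours and 45 minutes layover in Oakridge City → 1:42 AM UTC (May 15).
Add 3 hours 25 minutes leg 3 → 5:07 AM UTC.
Cordova Station is UTC−5:00, so local arrival = 5:07 AM − 5:00 = 12:07 AM on May 15.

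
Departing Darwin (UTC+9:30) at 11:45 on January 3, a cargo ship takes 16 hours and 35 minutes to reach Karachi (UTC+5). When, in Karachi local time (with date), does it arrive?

Karachi is 4:30 behind Darwin.
After 16 hours 35 minutes it is 04:20 (Jan 4) in Darwin.
Shift by the zone difference: 04:20 − 4:30 = 23:50 on Jan 3 in Karachi.

23:50 on January 3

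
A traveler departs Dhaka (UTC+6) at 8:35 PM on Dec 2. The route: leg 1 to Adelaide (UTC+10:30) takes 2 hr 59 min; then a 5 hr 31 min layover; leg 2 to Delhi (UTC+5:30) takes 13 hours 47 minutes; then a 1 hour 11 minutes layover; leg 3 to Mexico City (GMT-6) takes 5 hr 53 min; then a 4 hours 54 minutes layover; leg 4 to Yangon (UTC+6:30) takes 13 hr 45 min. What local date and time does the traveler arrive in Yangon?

Convert departure to UTC: 8:35 PM − 6:00 = 2:35 PM UTC on Dec 2.
Add 2 hours and 59 minutes leg 1 → 5:34 PM UTC.
Add 5 hours 31 minutes layover in Adelaide → 11:05 PM UTC.
Add 13 hours and 47 minutes leg 2 → 12:52 PM UTC (Dec 3).
Add 1 hour and 11 minutes layover in Delhi → 2:03 PM UTC.
Add 5 hours and 53 minutes leg 3 → 7:56 PM UTC.
Add 4 hours 54 minutes layover in Mexico City → 12:50 AM UTC (Dec 4).
Add 13 hours 45 minutes leg 4 → 2:35 PM UTC.
Yangon is UTC+6:30, so local arrival = 2:35 PM + 6:30 = 9:05 PM on Dec 4.

9:05 PM on December 4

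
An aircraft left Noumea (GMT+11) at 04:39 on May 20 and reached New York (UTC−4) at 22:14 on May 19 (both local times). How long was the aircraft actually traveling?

Departure in UTC: 04:39 − 11:00 = 17:39 on May 19.
Arrival in UTC: 22:14 + 4:00 = 02:14 on May 20.
Elapsed = 02:14 − 17:39 (+1 day) = 8 hours 35 minutes.

8 hours 35 minutes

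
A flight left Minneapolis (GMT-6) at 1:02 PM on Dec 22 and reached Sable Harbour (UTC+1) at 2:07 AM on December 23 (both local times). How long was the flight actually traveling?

Sable Harbour is 7:00 ahead of Minneapolis.
Clock-face elapsed time (ignoring zones) is 13 hours 5 minutes.
Actual elapsed = 13 hours 5 minutes − 7:00 = 6 hours 5 minutes.

6 hours 5 minutes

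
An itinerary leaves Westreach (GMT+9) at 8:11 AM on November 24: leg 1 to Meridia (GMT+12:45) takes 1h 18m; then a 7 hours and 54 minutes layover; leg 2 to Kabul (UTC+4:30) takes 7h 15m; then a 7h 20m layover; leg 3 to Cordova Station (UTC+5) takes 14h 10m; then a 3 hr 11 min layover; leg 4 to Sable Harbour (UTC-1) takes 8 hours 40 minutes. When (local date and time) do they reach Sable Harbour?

Convert departure to UTC: 8:11 AM − 9:00 = 11:11 PM UTC on Nov 23.
Add 1 hour and 18 minutes leg 1 → 12:29 AM UTC (Nov 24).
Add 7 hours and 54 minutes layover in Meridia → 8:23 AM UTC.
Add 7 hours 15 minutes leg 2 → 3:38 PM UTC.
Add 7 hours and 20 minutes layover in Kabul → 10:58 PM UTC.
Add 14 hours 10 minutes leg 3 → 1:08 PM UTC (Nov 25).
Add 3 hours 11 minutes layover in Cordova Station → 4:19 PM UTC.
Add 8 hours 40 minutes leg 4 → 12:59 AM UTC (Nov 26).
Sable Harbour is UTC−1:00, so local arrival = 12:59 AM − 1:00 = 11:59 PM on Nov 25.

11:59 PM on Nov 25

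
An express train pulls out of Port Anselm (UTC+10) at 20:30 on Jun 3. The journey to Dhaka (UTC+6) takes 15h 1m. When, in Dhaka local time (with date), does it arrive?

Convert departure to UTC: 20:30 − 10:00 = 10:30 UTC on Jun 3.
Add 15 hours 1 minute travel time → 01:31 UTC (Jun 4).
Dhaka is UTC+6:00, so local arrival = 01:31 + 6:00 = 07:31 on Jun 4.

07:31 on June 4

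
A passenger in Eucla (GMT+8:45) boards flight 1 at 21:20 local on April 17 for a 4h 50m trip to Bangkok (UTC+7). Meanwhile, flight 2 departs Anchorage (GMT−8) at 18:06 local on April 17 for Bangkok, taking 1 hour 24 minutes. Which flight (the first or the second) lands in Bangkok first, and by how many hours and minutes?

Flight 1 in UTC: 21:20 − 8:45 = 12:35 on Apr 17.
+4 hours 50 minutes → arrive 17:25 UTC on Apr 17.
Flight 2 in UTC: 18:06 + 8:00 = 02:06 on Apr 18.
+1 hour and 24 minutes → arrive 03:30 UTC on Apr 18.
Flight 1 lands earlier by 10 hours 5 minutes.

the first, by 10 hours 5 minutes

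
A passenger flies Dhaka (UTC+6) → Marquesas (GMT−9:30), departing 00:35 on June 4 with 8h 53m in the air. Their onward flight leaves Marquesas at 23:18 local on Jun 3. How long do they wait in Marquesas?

Convert departure to UTC: 00:35 − 6:00 = 18:35 UTC on Jun 3.
Add 8 hours 53 minutes flight time → 03:28 UTC (Jun 4).
Marquesas is UTC−9:30, so local arrival = 03:28 − 9:30 = 17:58 on Jun 3.
Layover = 23:18 − 17:58 = 5 hours 20 minutes.

5 hours 20 minutes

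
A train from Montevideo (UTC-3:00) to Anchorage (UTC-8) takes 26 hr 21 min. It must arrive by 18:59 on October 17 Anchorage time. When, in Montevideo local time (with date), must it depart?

21:38 on Oct 16

Target arrival in UTC: 18:59 + 8:00 = 02:59 on Oct 18.
Subtract 26 hours 21 minutes → departure 00:38 UTC on Oct 17.
Montevideo is UTC−3:00: 00:38 − 3:00 = 21:38 on Oct 16.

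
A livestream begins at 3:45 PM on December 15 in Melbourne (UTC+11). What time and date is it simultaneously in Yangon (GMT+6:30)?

11:15 AM on Dec 15

In UTC: 3:45 PM − 11:00 = 4:45 AM on Dec 15.
Yangon is UTC+6:30: 4:45 AM + 6:30 = 11:15 AM on Dec 15.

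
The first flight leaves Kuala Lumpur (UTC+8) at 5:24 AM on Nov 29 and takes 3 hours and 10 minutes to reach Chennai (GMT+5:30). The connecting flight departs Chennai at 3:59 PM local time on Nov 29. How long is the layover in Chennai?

9 hours 55 minutes

Convert departure to UTC: 5:24 AM − 8:00 = 9:24 PM UTC on Nov 28.
Add 3 hours and 10 minutes flight time → 12:34 AM UTC (Nov 29).
Chennai is UTC+5:30, so local arrival = 12:34 AM + 5:30 = 6:04 AM on Nov 29.
Layover = 3:59 PM − 6:04 AM = 9 hours 55 minutes.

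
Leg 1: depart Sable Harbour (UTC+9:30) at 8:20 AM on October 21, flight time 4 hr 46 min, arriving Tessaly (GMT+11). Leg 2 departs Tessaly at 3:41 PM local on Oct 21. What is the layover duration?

1 hour 5 minutes

Convert departure to UTC: 8:20 AM − 9:30 = 10:50 PM UTC on Oct 20.
Add 4 hours and 46 minutes flight time → 3:36 AM UTC (Oct 21).
Tessaly is UTC+11:00, so local arrival = 3:36 AM + 11:00 = 2:36 PM on Oct 21.
Layover = 3:41 PM − 2:36 PM = 1 hour 5 minutes.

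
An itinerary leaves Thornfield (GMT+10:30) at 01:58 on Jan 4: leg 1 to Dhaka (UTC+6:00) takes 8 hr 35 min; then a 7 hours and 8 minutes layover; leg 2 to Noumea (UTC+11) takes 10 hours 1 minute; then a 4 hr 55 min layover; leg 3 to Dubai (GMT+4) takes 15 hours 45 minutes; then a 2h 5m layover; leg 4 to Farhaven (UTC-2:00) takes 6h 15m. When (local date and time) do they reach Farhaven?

20:12 on Jan 5

Convert departure to UTC: 01:58 − 10:30 = 15:28 UTC on Jan 3.
Add 8 hours 35 minutes leg 1 → 00:03 UTC (Jan 4).
Add 7 hours 8 minutes layover in Dhaka → 07:11 UTC.
Add 10 hours and 1 minute leg 2 → 17:12 UTC.
Add 4 hours 55 minutes layover in Noumea → 22:07 UTC.
Add 15 hours and 45 minutes leg 3 → 13:52 UTC (Jan 5).
Add 2 hours and 5 minutes layover in Dubai → 15:57 UTC.
Add 6 hours 15 minutes leg 4 → 22:12 UTC.
Farhaven is UTC−2:00, so local arrival = 22:12 − 2:00 = 20:12 on Jan 5.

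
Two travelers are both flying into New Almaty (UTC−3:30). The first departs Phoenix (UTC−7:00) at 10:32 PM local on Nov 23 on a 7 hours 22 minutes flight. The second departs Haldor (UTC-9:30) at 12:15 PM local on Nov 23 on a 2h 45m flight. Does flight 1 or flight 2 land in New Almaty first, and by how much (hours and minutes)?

Flight 1 in UTC: 10:32 PM + 7:00 = 5:32 AM on Nov 24.
+7 hours 22 minutes → arrive 12:54 PM UTC on Nov 24.
Flight 2 in UTC: 12:15 PM + 9:30 = 9:45 PM on Nov 23.
+2 hours and 45 minutes → arrive 12:30 AM UTC on Nov 24.
Flight 2 lands earlier by 12 hours 24 minutes.

the second, by 12 hours 24 minutes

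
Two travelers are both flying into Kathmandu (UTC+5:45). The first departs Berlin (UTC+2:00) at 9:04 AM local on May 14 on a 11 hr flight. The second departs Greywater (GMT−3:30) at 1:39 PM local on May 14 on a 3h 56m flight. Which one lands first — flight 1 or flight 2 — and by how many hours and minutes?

Flight 1 in UTC: 9:04 AM − 2:00 = 7:04 AM on May 14.
+11 hours → arrive 6:04 PM UTC on May 14.
Flight 2 in UTC: 1:39 PM + 3:30 = 5:09 PM on May 14.
+3 hours 56 minutes → arrive 9:05 PM UTC on May 14.
Flight 1 lands earlier by 3 hours 1 minute.

the first, by 3 hours 1 minute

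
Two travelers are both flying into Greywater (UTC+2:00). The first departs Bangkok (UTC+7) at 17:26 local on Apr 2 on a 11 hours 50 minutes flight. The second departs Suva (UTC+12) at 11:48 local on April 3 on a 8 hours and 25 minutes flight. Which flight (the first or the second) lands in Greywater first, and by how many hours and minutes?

Flight 1 in UTC: 17:26 − 7:00 = 10:26 on Apr 2.
+11 hours and 50 minutes → arrive 22:16 UTC on Apr 2.
Flight 2 in UTC: 11:48 − 12:00 = 23:48 on Apr 2.
+8 hours 25 minutes → arrive 08:13 UTC on Apr 3.
Flight 1 lands earlier by 9 hours 57 minutes.

the first, by 9 hours 57 minutes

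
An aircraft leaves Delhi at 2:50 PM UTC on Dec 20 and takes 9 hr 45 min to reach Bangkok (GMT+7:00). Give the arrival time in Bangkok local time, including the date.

Departure is given in UTC: 2:50 PM on Dec 20.
Add 9 hours and 45 minutes → 12:35 AM UTC (Dec 21).
Bangkok is UTC+7:00: 12:35 AM + 7:00 = 7:35 AM on Dec 21.

7:35 AM on December 21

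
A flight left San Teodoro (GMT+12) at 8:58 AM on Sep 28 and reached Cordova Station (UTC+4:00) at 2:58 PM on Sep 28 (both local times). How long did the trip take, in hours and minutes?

14 hours

Cordova Station is 8:00 behind San Teodoro.
Clock-face elapsed time (ignoring zones) is 6 hours.
Actual elapsed = 6 hours + 8:00 = 14 hours.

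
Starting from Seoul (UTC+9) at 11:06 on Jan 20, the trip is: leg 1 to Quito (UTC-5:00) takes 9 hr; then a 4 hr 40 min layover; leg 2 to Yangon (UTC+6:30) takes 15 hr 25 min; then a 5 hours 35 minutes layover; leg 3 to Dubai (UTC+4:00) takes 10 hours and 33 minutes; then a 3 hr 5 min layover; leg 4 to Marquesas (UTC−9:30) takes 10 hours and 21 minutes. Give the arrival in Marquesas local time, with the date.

Convert departure to UTC: 11:06 − 9:00 = 02:06 UTC on Jan 20.
Add 9 hours leg 1 → 11:06 UTC.
Add 4 hours 40 minutes layover in Quito → 15:46 UTC.
Add 15 hours and 25 minutes leg 2 → 07:11 UTC (Jan 21).
Add 5 hours and 35 minutes layover in Yangon → 12:46 UTC.
Add 10 hours 33 minutes leg 3 → 23:19 UTC.
Add 3 hours 5 minutes layover in Dubai → 02:24 UTC (Jan 22).
Add 10 hours and 21 minutes leg 4 → 12:45 UTC.
Marquesas is UTC−9:30, so local arrival = 12:45 − 9:30 = 03:15 on Jan 22.

03:15 on January 22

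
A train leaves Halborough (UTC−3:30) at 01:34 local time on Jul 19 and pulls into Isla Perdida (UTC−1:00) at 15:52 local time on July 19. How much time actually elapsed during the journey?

11 hours 48 minutes

Departure in UTC: 01:34 + 3:30 = 05:04 on Jul 19.
Arrival in UTC: 15:52 + 1:00 = 16:52 on Jul 19.
Elapsed = 16:52 − 05:04 = 11 hours 48 minutes.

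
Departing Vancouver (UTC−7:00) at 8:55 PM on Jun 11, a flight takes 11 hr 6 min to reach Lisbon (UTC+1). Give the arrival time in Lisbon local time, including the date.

4:01 PM on June 12

Convert departure to UTC: 8:55 PM + 7:00 = 3:55 AM UTC on Jun 12.
Add 11 hours 6 minutes travel time → 3:01 PM UTC.
Lisbon is UTC+1:00, so local arrival = 3:01 PM + 1:00 = 4:01 PM on Jun 12.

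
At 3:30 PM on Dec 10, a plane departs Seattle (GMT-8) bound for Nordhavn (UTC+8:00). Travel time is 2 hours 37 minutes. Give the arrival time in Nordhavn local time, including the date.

10:07 AM on December 11

Convert departure to UTC: 3:30 PM + 8:00 = 11:30 PM UTC on Dec 10.
Add 2 hours and 37 minutes travel time → 2:07 AM UTC (Dec 11).
Nordhavn is UTC+8:00, so local arrival = 2:07 AM + 8:00 = 10:07 AM on Dec 11.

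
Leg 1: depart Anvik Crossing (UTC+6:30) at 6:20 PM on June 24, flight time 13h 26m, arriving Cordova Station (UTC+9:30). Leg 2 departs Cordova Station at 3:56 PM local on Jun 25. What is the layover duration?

Convert departure to UTC: 6:20 PM − 6:30 = 11:50 AM UTC on Jun 24.
Add 13 hours 26 minutes flight time → 1:16 AM UTC (Jun 25).
Cordova Station is UTC+9:30, so local arrival = 1:16 AM + 9:30 = 10:46 AM on Jun 25.
Layover = 3:56 PM − 10:46 AM = 5 hours 10 minutes.

5 hours 10 minutes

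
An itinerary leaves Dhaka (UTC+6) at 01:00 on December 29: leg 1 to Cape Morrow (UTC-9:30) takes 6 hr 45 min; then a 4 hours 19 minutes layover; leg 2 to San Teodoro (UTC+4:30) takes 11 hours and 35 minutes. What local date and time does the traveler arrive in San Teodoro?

22:09 on December 29

Convert departure to UTC: 01:00 − 6:00 = 19:00 UTC on Dec 28.
Add 6 hours and 45 minutes leg 1 → 01:45 UTC (Dec 29).
Add 4 hours and 19 minutes layover in Cape Morrow → 06:04 UTC.
Add 11 hours and 35 minutes leg 2 → 17:39 UTC.
San Teodoro is UTC+4:30, so local arrival = 17:39 + 4:30 = 22:09 on Dec 29.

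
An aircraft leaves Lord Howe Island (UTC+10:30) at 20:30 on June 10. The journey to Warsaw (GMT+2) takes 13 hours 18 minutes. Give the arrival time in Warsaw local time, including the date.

Convert departure to UTC: 20:30 − 10:30 = 10:00 UTC on Jun 10.
Add 13 hours 18 minutes travel time → 23:18 UTC.
Warsaw is UTC+2:00, so local arrival = 23:18 + 2:00 = 01:18 on Jun 11.

01:18 on June 11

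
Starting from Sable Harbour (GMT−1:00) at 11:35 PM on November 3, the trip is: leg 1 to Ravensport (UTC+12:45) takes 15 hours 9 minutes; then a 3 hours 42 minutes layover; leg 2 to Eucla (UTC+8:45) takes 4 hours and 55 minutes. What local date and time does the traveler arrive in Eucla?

9:06 AM on November 5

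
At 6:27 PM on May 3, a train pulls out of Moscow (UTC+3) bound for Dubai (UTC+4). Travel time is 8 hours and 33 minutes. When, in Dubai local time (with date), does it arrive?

4:00 AM on May 4

Dubai is 1:00 ahead of Moscow.
After 8 hours 33 minutes it is 3:00 AM (May 4) in Moscow.
Shift by the zone difference: 3:00 AM + 1:00 = 4:00 AM on May 4 in Dubai.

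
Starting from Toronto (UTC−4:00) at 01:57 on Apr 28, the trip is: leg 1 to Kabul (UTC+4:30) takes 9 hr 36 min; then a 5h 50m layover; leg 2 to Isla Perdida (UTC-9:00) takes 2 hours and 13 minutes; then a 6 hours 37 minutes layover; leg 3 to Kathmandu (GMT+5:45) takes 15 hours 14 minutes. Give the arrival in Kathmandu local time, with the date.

Convert departure to UTC: 01:57 + 4:00 = 05:57 UTC on Apr 28.
Add 9 hours and 36 minutes leg 1 → 15:33 UTC.
Add 5 hours 50 minutes layover in Kabul → 21:23 UTC.
Add 2 hours 13 minutes leg 2 → 23:36 UTC.
Add 6 hours 37 minutes layover in Isla Perdida → 06:13 UTC (Apr 29).
Add 15 hours and 14 minutes leg 3 → 21:27 UTC.
Kathmandu is UTC+5:45, so local arrival = 21:27 + 5:45 = 03:12 on Apr 30.

03:12 on April 30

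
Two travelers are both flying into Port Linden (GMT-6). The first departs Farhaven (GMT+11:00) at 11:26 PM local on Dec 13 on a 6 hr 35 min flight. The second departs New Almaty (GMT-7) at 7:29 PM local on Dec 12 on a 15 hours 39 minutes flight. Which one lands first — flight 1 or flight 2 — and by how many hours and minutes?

the second, by 53 minutes

Flight 1 in UTC: 11:26 PM − 11:00 = 12:26 PM on Dec 13.
+6 hours and 35 minutes → arrive 7:01 PM UTC on Dec 13.
Flight 2 in UTC: 7:29 PM + 7:00 = 2:29 AM on Dec 13.
+15 hours and 39 minutes → arrive 6:08 PM UTC on Dec 13.
Flight 2 lands earlier by 53 minutes.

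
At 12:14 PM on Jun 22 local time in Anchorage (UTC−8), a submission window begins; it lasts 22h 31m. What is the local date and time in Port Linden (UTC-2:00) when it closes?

4:45 PM on Jun 23

Convert start to UTC: 12:14 PM + 8:00 = 8:14 PM UTC on Jun 22.
Add 22 hours and 31 minutes duration → 6:45 PM UTC (Jun 23).
Port Linden is UTC−2:00, so local end time = 6:45 PM − 2:00 = 4:45 PM on Jun 23.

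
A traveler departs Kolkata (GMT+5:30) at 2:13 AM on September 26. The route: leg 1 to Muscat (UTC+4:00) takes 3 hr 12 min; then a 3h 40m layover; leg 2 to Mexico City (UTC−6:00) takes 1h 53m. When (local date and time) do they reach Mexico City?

Convert departure to UTC: 2:13 AM − 5:30 = 8:43 PM UTC on Sep 25.
Add 3 hours 12 minutes leg 1 → 11:55 PM UTC.
Add 3 hours 40 minutes layover in Muscat → 3:35 AM UTC (Sep 26).
Add 1 hour and 53 minutes leg 2 → 5:28 AM UTC.
Mexico City is UTC−6:00, so local arrival = 5:28 AM − 6:00 = 11:28 PM on Sep 25.

11:28 PM on Sep 25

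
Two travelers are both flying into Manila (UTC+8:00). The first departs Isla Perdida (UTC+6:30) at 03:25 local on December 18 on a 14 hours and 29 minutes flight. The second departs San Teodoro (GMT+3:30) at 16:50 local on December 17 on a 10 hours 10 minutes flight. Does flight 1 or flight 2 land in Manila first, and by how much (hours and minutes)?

the second, by 11 hours 54 minutes

Flight 1 in UTC: 03:25 − 6:30 = 20:55 on Dec 17.
+14 hours 29 minutes → arrive 11:24 UTC on Dec 18.
Flight 2 in UTC: 16:50 − 3:30 = 13:20 on Dec 17.
+10 hours 10 minutes → arrive 23:30 UTC on Dec 17.
Flight 2 lands earlier by 11 hours 54 minutes.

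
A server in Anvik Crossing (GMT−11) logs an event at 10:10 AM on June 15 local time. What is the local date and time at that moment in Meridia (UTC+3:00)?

12:10 AM on June 16

In UTC: 10:10 AM + 11:00 = 9:10 PM on Jun 15.
Meridia is UTC+3:00: 9:10 PM + 3:00 = 12:10 AM on Jun 16.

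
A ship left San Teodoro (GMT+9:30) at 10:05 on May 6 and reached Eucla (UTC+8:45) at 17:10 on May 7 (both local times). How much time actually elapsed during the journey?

Eucla is 0:45 behind San Teodoro.
Clock-face elapsed time (ignoring zones) is 31 hours 5 minutes.
Actual elapsed = 31 hours 5 minutes + 0:45 = 31 hours 50 minutes.

31 hours 50 minutes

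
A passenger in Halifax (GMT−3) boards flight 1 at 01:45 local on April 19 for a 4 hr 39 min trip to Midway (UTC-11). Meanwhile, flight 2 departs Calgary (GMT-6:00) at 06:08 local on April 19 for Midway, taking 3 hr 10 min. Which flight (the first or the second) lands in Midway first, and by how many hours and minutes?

the first, by 5 hours 54 minutes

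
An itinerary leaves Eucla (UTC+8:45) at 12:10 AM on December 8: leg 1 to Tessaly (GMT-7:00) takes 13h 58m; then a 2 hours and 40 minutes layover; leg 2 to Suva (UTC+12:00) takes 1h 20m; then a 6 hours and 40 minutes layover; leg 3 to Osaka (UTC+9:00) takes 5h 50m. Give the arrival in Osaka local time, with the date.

Convert departure to UTC: 12:10 AM − 8:45 = 3:25 PM UTC on Dec 7.
Add 13 hours and 58 minutes leg 1 → 5:23 AM UTC (Dec 8).
Add 2 hours 40 minutes layover in Tessaly → 8:03 AM UTC.
Add 1 hour and 20 minutes leg 2 → 9:23 AM UTC.
Add 6 hours 40 minutes layover in Suva → 4:03 PM UTC.
Add 5 hours 50 minutes leg 3 → 9:53 PM UTC.
Osaka is UTC+9:00, so local arrival = 9:53 PM + 9:00 = 6:53 AM on Dec 9.

6:53 AM on December 9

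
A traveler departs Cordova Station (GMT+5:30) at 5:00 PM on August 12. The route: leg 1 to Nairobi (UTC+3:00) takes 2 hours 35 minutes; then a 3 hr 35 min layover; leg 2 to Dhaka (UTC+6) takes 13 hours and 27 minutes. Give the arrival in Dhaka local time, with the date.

1:07 PM on August 13

Convert departure to UTC: 5:00 PM − 5:30 = 11:30 AM UTC on Aug 12.
Add 2 hours 35 minutes leg 1 → 2:05 PM UTC.
Add 3 hours and 35 minutes layover in Nairobi → 5:40 PM UTC.
Add 13 hours and 27 minutes leg 2 → 7:07 AM UTC (Aug 13).
Dhaka is UTC+6:00, so local arrival = 7:07 AM + 6:00 = 1:07 PM on Aug 13.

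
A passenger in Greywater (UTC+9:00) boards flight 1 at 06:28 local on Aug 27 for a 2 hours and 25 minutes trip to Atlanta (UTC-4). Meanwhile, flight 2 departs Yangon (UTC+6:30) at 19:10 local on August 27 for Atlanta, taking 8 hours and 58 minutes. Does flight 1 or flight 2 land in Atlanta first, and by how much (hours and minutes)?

Flight 1 in UTC: 06:28 − 9:00 = 21:28 on Aug 26.
+2 hours 25 minutes → arrive 23:53 UTC on Aug 26.
Flight 2 in UTC: 19:10 − 6:30 = 12:40 on Aug 27.
+8 hours and 58 minutes → arrive 21:38 UTC on Aug 27.
Flight 1 lands earlier by 21 hours 45 minutes.

the first, by 21 hours 45 minutes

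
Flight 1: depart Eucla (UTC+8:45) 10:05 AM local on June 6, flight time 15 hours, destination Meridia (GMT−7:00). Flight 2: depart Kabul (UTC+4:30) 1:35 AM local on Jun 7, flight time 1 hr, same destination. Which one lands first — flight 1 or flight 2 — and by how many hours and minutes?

Flight 1 in UTC: 10:05 AM − 8:45 = 1:20 AM on Jun 6.
+15 hours → arrive 4:20 PM UTC on Jun 6.
Flight 2 in UTC: 1:35 AM − 4:30 = 9:05 PM on Jun 6.
+1 hour → arrive 10:05 PM UTC on Jun 6.
Flight 1 lands earlier by 5 hours 45 minutes.

the first, by 5 hours 45 minutes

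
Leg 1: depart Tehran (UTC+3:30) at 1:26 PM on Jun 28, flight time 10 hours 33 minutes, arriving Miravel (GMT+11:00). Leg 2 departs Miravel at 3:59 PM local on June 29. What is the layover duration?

8 hours 30 minutes

Convert departure to UTC: 1:26 PM − 3:30 = 9:56 AM UTC on Jun 28.
Add 10 hours 33 minutes flight time → 8:29 PM UTC.
Miravel is UTC+11:00, so local arrival = 8:29 PM + 11:00 = 7:29 AM on Jun 29.
Layover = 3:59 PM − 7:29 AM = 8 hours 30 minutes.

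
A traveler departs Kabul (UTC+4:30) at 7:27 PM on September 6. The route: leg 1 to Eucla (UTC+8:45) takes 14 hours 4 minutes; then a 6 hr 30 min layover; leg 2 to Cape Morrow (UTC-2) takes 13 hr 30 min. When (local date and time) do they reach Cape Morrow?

11:01 PM on September 7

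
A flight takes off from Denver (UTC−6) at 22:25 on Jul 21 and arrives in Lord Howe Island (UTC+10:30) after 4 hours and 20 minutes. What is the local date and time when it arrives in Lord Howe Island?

Convert departure to UTC: 22:25 + 6:00 = 04:25 UTC on Jul 22.
Add 4 hours 20 minutes travel time → 08:45 UTC.
Lord Howe Island is UTC+10:30, so local arrival = 08:45 + 10:30 = 19:15 on Jul 22.

19:15 on Jul 22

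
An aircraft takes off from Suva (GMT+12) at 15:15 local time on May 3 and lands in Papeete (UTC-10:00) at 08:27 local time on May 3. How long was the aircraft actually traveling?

Papeete is 22:00 behind Suva.
Clock-face elapsed time (ignoring zones) is −6 hours 48 minutes.
Actual elapsed = −6 hours 48 minutes + 22:00 = 15 hours 12 minutes.

15 hours 12 minutes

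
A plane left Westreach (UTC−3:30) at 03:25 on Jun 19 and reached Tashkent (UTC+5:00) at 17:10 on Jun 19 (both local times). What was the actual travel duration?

Departure in UTC: 03:25 + 3:30 = 06:55 on Jun 19.
Arrival in UTC: 17:10 − 5:00 = 12:10 on Jun 19.
Elapsed = 12:10 − 06:55 = 5 hours 15 minutes.

5 hours 15 minutes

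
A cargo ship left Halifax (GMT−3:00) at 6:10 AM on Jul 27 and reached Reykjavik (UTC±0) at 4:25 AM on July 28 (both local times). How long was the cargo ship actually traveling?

19 hours 15 minutes

Reykjavik is 3:00 ahead of Halifax.
Clock-face elapsed time (ignoring zones) is 22 hours 15 minutes.
Actual elapsed = 22 hours 15 minutes − 3:00 = 19 hours 15 minutes.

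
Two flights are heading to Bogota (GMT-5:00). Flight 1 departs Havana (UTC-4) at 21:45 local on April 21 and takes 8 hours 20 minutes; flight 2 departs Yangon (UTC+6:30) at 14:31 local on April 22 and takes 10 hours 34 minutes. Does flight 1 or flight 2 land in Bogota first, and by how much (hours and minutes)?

the first, by 8 hours 30 minutes

Flight 1 in UTC: 21:45 + 4:00 = 01:45 on Apr 22.
+8 hours 20 minutes → arrive 10:05 UTC on Apr 22.
Flight 2 in UTC: 14:31 − 6:30 = 08:01 on Apr 22.
+10 hours 34 minutes → arrive 18:35 UTC on Apr 22.
Flight 1 lands earlier by 8 hours 30 minutes.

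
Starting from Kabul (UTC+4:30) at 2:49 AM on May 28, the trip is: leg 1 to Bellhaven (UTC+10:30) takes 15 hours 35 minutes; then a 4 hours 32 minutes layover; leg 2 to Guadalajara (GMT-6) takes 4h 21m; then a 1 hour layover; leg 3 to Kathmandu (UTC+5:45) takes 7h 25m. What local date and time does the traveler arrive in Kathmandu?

12:57 PM on May 29

Convert departure to UTC: 2:49 AM − 4:30 = 10:19 PM UTC on May 27.
Add 15 hours 35 minutes leg 1 → 1:54 PM UTC (May 28).
Add 4 hours 32 minutes layover in Bellhaven → 6:26 PM UTC.
Add 4 hours and 21 minutes leg 2 → 10:47 PM UTC.
Add 1 hour layover in Guadalajara → 11:47 PM UTC.
Add 7 hours and 25 minutes leg 3 → 7:12 AM UTC (May 29).
Kathmandu is UTC+5:45, so local arrival = 7:12 AM + 5:45 = 12:57 PM on May 29.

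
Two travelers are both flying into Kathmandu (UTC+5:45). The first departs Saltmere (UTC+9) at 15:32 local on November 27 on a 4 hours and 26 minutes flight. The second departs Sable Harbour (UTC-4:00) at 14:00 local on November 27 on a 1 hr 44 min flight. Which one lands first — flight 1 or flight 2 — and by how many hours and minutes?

the first, by 8 hours 46 minutes

Flight 1 in UTC: 15:32 − 9:00 = 06:32 on Nov 27.
+4 hours and 26 minutes → arrive 10:58 UTC on Nov 27.
Flight 2 in UTC: 14:00 + 4:00 = 18:00 on Nov 27.
+1 hour 44 minutes → arrive 19:44 UTC on Nov 27.
Flight 1 lands earlier by 8 hours 46 minutes.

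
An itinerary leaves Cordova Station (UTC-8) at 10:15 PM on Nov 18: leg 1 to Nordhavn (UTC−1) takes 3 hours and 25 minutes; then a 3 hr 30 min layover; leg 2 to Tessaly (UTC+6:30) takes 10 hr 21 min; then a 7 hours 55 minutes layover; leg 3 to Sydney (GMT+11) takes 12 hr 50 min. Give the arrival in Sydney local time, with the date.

7:16 AM on November 21

Convert departure to UTC: 10:15 PM + 8:00 = 6:15 AM UTC on Nov 19.
Add 3 hours 25 minutes leg 1 → 9:40 AM UTC.
Add 3 hours 30 minutes layover in Nordhavn → 1:10 PM UTC.
Add 10 hours and 21 minutes leg 2 → 11:31 PM UTC.
Add 7 hours and 55 minutes layover in Tessaly → 7:26 AM UTC (Nov 20).
Add 12 hours and 50 minutes leg 3 → 8:16 PM UTC.
Sydney is UTC+11:00, so local arrival = 8:16 PM + 11:00 = 7:16 AM on Nov 21.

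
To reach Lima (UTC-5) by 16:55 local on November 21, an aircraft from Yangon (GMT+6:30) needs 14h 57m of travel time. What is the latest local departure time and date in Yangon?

Target arrival in UTC: 16:55 + 5:00 = 21:55 on Nov 21.
Subtract 14 hours and 57 minutes → departure 06:58 UTC on Nov 21.
Yangon is UTC+6:30: 06:58 + 6:30 = 13:28 on Nov 21.

13:28 on November 21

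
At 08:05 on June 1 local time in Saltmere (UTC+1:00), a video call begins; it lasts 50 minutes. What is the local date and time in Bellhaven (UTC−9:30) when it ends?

22:25 on May 31

Convert start to UTC: 08:05 − 1:00 = 07:05 UTC on Jun 1.
Add 50 minutes duration → 07:55 UTC.
Bellhaven is UTC−9:30, so local end time = 07:55 − 9:30 = 22:25 on May 31.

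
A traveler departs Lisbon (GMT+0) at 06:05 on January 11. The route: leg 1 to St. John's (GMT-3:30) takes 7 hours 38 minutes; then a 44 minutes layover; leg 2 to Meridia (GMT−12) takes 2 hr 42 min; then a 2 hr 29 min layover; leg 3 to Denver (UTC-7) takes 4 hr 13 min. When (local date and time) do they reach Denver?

Lisbon is at UTC+0, so departure is already 06:05 UTC on Jan 11.
Add 7 hours 38 minutes leg 1 → 13:43 UTC.
Add 44 minutes layover in St. John's → 14:27 UTC.
Add 2 hours and 42 minutes leg 2 → 17:09 UTC.
Add 2 hours and 29 minutes layover in Meridia → 19:38 UTC.
Add 4 hours and 13 minutes leg 3 → 23:51 UTC.
Denver is UTC−7:00, so local arrival = 23:51 − 7:00 = 16:51 on Jan 11.

16:51 on January 11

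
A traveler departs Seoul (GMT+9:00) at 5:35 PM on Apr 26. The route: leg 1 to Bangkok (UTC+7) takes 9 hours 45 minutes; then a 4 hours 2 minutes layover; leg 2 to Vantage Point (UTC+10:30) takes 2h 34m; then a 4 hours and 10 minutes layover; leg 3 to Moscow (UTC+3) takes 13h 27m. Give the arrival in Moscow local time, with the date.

Convert departure to UTC: 5:35 PM − 9:00 = 8:35 AM UTC on Apr 26.
Add 9 hours and 45 minutes leg 1 → 6:20 PM UTC.
Add 4 hours 2 minutes layover in Bangkok → 10:22 PM UTC.
Add 2 hours 34 minutes leg 2 → 12:56 AM UTC (Apr 27).
Add 4 hours 10 minutes layover in Vantage Point → 5:06 AM UTC.
Add 13 hours 27 minutes leg 3 → 6:33 PM UTC.
Moscow is UTC+3:00, so local arrival = 6:33 PM + 3:00 = 9:33 PM on Apr 27.

9:33 PM on April 27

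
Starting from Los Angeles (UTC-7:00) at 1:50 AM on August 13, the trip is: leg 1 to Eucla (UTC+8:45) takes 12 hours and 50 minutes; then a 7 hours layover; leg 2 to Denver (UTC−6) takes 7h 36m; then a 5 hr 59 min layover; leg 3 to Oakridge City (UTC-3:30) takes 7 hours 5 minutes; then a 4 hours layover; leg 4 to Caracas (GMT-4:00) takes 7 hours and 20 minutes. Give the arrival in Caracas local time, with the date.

8:40 AM on August 15

Convert departure to UTC: 1:50 AM + 7:00 = 8:50 AM UTC on Aug 13.
Add 12 hours and 50 minutes leg 1 → 9:40 PM UTC.
Add 7 hours layover in Eucla → 4:40 AM UTC (Aug 14).
Add 7 hours 36 minutes leg 2 → 12:16 PM UTC.
Add 5 hours 59 minutes layover in Denver → 6:15 PM UTC.
Add 7 hours and 5 minutes leg 3 → 1:20 AM UTC (Aug 15).
Add 4 hours layover in Oakridge City → 5:20 AM UTC.
Add 7 hours 20 minutes leg 4 → 12:40 PM UTC.
Caracas is UTC−4:00, so local arrival = 12:40 PM − 4:00 = 8:40 AM on Aug 15.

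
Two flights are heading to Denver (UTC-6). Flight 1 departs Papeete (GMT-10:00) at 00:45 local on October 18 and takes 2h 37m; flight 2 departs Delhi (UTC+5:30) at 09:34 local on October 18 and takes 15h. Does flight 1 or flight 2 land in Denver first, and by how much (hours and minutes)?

the first, by 5 hours 42 minutes

Flight 1 in UTC: 00:45 + 10:00 = 10:45 on Oct 18.
+2 hours and 37 minutes → arrive 13:22 UTC on Oct 18.
Flight 2 in UTC: 09:34 − 5:30 = 04:04 on Oct 18.
+15 hours → arrive 19:04 UTC on Oct 18.
Flight 1 lands earlier by 5 hours 42 minutes.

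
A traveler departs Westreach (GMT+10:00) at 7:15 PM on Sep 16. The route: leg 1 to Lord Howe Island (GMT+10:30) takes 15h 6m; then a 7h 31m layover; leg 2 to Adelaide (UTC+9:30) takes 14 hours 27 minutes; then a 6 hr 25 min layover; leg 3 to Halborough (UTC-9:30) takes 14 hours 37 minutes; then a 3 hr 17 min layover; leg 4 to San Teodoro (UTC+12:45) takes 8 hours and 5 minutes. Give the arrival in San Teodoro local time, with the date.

Convert departure to UTC: 7:15 PM − 10:00 = 9:15 AM UTC on Sep 16.
Add 15 hours 6 minutes leg 1 → 12:21 AM UTC (Sep 17).
Add 7 hours 31 minutes layover in Lord Howe Island → 7:52 AM UTC.
Add 14 hours and 27 minutes leg 2 → 10:19 PM UTC.
Add 6 hours and 25 minutes layover in Adelaide → 4:44 AM UTC (Sep 18).
Add 14 hours and 37 minutes leg 3 → 7:21 PM UTC.
Add 3 hours and 17 minutes layover in Halborough → 10:38 PM UTC.
Add 8 hours 5 minutes leg 4 → 6:43 AM UTC (Sep 19).
San Teodoro is UTC+12:45, so local arrival = 6:43 AM + 12:45 = 7:28 PM on Sep 19.

7:28 PM on Sep 19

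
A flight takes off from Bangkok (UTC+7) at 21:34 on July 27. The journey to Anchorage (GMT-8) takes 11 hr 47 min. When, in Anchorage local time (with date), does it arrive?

Convert departure to UTC: 21:34 − 7:00 = 14:34 UTC on Jul 27.
Add 11 hours 47 minutes travel time → 02:21 UTC (Jul 28).
Anchorage is UTC−8:00, so local arrival = 02:21 − 8:00 = 18:21 on Jul 27.

18:21 on July 27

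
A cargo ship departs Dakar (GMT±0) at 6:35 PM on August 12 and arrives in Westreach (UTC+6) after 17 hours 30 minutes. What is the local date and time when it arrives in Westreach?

6:05 PM on Aug 13

Dakar is at UTC+0, so departure is already 6:35 PM UTC on Aug 12.
Add 17 hours and 30 minutes travel time → 12:05 PM UTC (Aug 13).
Westreach is UTC+6:00, so local arrival = 12:05 PM + 6:00 = 6:05 PM on Aug 13.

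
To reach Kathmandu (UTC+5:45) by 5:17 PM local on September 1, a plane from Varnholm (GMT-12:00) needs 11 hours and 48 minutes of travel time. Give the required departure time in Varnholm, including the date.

11:44 AM on Aug 31

Target arrival in UTC: 5:17 PM − 5:45 = 11:32 AM on Sep 1.
Subtract 11 hours and 48 minutes → departure 11:44 PM UTC on Aug 31.
Varnholm is UTC−12:00: 11:44 PM − 12:00 = 11:44 AM on Aug 31.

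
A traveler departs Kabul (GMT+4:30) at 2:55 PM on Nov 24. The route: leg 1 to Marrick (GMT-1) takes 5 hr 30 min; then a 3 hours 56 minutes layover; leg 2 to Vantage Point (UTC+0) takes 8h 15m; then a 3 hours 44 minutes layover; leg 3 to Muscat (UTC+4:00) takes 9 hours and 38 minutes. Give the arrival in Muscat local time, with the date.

Convert departure to UTC: 2:55 PM − 4:30 = 10:25 AM UTC on Nov 24.
Add 5 hours 30 minutes leg 1 → 3:55 PM UTC.
Add 3 hours and 56 minutes layover in Marrick → 7:51 PM UTC.
Add 8 hours and 15 minutes leg 2 → 4:06 AM UTC (Nov 25).
Add 3 hours and 44 minutes layover in Vantage Point → 7:50 AM UTC.
Add 9 hours 38 minutes leg 3 → 5:28 PM UTC.
Muscat is UTC+4:00, so local arrival = 5:28 PM + 4:00 = 9:28 PM on Nov 25.

9:28 PM on Nov 25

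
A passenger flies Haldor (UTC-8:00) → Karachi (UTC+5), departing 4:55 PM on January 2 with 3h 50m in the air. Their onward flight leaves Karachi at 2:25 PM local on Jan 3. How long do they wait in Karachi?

Convert departure to UTC: 4:55 PM + 8:00 = 12:55 AM UTC on Jan 3.
Add 3 hours and 50 minutes flight time → 4:45 AM UTC.
Karachi is UTC+5:00, so local arrival = 4:45 AM + 5:00 = 9:45 AM on Jan 3.
Layover = 2:25 PM − 9:45 AM = 4 hours 40 minutes.

4 hours 40 minutes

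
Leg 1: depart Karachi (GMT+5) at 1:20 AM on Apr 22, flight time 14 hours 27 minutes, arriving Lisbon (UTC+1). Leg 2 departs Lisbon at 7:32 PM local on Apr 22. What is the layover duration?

Convert departure to UTC: 1:20 AM − 5:00 = 8:20 PM UTC on Apr 21.
Add 14 hours 27 minutes flight time → 10:47 AM UTC (Apr 22).
Lisbon is UTC+1:00, so local arrival = 10:47 AM + 1:00 = 11:47 AM on Apr 22.
Layover = 7:32 PM − 11:47 AM = 7 hours 45 minutes.

7 hours 45 minutes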